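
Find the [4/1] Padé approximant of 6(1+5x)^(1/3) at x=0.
(1250*x**4/81 - 400*x**3/27 + 20*x**2 + 32*x + 6)/(11*x/3 + 1)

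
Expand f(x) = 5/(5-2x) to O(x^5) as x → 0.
1 + 2*x/5 + 4*x**2/25 + 8*x**3/125 + 16*x**4/625 + O(x**5)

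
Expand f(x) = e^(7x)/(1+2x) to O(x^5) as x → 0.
1 + 5*x + 29*x**2/2 + 169*x**3/6 + 1049*x**4/24 + O(x**5)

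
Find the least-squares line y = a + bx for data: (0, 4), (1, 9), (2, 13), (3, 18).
a = 41/10, b = 23/5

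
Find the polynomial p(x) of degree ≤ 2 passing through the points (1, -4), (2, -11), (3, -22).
-2*x**2 - x - 1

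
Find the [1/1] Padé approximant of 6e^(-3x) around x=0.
(6 - 9*x)/(3*x/2 + 1)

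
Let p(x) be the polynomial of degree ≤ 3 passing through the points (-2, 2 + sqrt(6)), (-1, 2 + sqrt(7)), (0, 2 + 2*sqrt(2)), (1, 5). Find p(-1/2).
-sqrt(6)/16 + 9*sqrt(7)/16 + 9*sqrt(2)/8 + 29/16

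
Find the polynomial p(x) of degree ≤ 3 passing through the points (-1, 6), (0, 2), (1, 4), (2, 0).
-2*x**3 + 3*x**2 + x + 2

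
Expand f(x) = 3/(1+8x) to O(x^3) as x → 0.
3 - 24*x + 192*x**2 + O(x**3)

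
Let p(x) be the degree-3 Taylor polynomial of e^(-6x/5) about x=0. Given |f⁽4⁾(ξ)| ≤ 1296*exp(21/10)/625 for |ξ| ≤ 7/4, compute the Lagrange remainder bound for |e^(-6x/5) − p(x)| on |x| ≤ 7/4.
64827*exp(21/10)/80000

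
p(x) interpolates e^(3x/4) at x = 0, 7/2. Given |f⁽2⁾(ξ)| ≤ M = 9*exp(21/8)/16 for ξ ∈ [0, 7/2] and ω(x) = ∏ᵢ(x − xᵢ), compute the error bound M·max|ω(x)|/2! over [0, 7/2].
441*exp(21/8)/512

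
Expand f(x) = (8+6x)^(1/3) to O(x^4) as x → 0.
2 + x/2 - x**2/8 + 5*x**3/96 + O(x**4)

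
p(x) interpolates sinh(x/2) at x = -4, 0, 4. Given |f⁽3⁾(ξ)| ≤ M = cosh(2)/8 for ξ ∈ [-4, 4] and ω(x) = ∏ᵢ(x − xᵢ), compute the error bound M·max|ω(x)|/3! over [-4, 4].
8*sqrt(3)*cosh(2)/27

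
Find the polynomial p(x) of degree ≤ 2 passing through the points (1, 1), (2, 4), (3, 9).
x**2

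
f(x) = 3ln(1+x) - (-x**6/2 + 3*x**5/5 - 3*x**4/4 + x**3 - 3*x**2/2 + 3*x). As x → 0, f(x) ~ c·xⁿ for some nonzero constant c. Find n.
7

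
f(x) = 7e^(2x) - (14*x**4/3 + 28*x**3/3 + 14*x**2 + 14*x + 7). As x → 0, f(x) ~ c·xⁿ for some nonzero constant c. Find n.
5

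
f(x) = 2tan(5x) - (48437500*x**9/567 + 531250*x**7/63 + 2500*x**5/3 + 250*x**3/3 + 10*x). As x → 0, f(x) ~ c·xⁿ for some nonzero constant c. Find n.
11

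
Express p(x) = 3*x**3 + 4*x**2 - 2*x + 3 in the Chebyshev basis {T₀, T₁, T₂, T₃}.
(5)T₀ + (1/4)T₁ + (2)T₂ + (3/4)T₃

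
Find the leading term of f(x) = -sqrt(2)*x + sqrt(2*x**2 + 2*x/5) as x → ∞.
sqrt(2)/10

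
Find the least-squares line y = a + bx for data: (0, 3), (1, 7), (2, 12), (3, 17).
a = 27/10, b = 47/10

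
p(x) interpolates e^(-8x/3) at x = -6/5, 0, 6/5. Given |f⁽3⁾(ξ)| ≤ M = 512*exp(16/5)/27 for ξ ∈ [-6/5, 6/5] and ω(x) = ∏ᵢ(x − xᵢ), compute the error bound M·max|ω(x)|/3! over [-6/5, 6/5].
4096*sqrt(3)*exp(16/5)/3375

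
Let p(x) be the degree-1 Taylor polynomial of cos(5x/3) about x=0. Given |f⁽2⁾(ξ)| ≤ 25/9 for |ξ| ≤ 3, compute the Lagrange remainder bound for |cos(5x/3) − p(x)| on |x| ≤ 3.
25/2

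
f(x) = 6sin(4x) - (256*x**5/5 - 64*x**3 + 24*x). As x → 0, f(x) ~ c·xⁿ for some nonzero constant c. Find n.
7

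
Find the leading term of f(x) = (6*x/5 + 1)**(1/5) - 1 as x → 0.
6*x/25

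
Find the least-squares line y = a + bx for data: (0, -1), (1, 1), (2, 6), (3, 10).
a = -17/10, b = 19/5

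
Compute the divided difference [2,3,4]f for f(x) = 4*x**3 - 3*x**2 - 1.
33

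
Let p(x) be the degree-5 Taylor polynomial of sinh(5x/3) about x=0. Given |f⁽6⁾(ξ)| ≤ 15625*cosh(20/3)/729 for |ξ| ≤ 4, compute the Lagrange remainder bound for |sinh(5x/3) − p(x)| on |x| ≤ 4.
800000*cosh(20/3)/6561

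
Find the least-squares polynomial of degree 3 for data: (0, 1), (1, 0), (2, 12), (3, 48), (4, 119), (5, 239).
19/21 + (-179/63)x + (19/84)x² + (71/36)x³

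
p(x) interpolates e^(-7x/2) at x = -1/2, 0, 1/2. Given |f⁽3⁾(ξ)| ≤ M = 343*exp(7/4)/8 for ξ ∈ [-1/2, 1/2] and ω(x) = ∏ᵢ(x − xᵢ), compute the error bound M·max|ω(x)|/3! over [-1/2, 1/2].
343*sqrt(3)*exp(7/4)/1728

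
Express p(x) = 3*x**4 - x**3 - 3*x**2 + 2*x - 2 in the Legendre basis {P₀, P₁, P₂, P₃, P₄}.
(-12/5)P₀ + (7/5)P₁ + (-2/7)P₂ + (-2/5)P₃ + (24/35)P₄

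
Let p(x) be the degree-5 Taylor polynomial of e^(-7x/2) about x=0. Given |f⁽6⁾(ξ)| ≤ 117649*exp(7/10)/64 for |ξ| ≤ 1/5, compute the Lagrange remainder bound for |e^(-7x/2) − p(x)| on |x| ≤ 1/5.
117649*exp(7/10)/720000000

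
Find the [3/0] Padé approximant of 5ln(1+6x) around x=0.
30*x*(12*x**2 - 3*x + 1)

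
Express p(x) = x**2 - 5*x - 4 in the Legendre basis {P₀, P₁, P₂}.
(-11/3)P₀ + (-5)P₁ + (2/3)P₂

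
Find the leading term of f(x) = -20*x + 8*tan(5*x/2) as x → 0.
125*x**3/3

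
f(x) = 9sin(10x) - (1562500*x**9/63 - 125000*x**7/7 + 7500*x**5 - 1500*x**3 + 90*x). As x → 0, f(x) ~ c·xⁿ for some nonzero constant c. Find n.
11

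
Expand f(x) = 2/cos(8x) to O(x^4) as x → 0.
2 + 64*x**2 + O(x**4)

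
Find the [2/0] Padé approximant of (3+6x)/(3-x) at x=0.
7*x**2/9 + 7*x/3 + 1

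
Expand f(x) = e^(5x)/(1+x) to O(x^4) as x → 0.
1 + 4*x + 17*x**2/2 + 37*x**3/3 + O(x**4)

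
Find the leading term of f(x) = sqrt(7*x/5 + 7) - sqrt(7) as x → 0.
sqrt(7)*x/10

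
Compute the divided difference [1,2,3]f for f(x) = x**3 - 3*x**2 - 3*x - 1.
3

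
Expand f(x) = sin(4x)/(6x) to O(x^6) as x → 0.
2/3 - 16*x**2/9 + 64*x**4/45 + O(x**6)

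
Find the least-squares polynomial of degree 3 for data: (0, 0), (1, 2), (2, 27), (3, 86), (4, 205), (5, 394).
-11/126 + (-1495/756)x + (211/126)x² + (313/108)x³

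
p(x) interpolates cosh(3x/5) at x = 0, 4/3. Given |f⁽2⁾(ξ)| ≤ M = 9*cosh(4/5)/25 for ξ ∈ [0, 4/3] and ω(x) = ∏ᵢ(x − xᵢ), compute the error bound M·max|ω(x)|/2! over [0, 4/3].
2*cosh(4/5)/25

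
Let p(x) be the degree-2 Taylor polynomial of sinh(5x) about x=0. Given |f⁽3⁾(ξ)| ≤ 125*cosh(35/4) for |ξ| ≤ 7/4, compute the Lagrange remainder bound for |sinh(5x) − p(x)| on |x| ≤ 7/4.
42875*cosh(35/4)/384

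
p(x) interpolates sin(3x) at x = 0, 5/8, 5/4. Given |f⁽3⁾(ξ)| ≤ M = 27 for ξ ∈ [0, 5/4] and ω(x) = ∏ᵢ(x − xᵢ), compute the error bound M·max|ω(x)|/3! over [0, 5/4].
125*sqrt(3)/512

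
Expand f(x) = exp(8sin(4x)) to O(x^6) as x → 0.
1 + 32*x + 512*x**2 + 5376*x**3 + 40960*x**4 + 3539968*x**5/15 + O(x**6)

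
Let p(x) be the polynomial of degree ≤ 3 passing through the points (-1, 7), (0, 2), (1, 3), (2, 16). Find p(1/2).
11/8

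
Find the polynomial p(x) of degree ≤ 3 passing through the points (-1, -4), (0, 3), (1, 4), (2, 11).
2*x**3 - 3*x**2 + 2*x + 3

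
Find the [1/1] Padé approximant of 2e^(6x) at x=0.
(6*x + 2)/(1 - 3*x)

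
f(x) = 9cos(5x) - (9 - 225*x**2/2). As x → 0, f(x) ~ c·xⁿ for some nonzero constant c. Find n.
4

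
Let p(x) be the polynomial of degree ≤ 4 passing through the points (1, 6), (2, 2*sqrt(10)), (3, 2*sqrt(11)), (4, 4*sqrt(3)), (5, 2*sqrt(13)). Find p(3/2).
-35*sqrt(11)/32 - 5*sqrt(13)/64 + 7*sqrt(3)/8 + 105/64 + 35*sqrt(10)/16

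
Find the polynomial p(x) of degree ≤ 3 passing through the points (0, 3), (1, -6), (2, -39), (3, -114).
-3*x**3 - 3*x**2 - 3*x + 3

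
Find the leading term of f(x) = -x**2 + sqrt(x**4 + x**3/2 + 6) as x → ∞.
x/4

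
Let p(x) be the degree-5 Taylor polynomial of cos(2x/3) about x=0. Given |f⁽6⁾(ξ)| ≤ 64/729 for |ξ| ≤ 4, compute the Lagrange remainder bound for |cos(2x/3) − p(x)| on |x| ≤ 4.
16384/32805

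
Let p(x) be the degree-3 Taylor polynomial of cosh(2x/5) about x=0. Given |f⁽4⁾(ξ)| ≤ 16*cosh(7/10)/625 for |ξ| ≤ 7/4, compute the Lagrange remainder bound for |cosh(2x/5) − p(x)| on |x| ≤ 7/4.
2401*cosh(7/10)/240000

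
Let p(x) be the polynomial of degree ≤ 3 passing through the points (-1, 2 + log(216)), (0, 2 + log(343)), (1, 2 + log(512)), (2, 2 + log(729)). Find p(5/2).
2 + log(182284263*2**(3/8)*3**(3/16)*7**(15/16)/2097152)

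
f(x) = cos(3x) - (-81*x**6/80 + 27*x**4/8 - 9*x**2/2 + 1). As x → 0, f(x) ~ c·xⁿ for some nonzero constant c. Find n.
8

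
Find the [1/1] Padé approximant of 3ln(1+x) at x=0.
3*x/(x/2 + 1)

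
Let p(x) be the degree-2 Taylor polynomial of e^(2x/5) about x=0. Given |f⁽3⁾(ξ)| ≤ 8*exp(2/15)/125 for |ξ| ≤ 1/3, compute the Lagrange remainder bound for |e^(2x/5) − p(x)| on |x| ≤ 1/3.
4*exp(2/15)/10125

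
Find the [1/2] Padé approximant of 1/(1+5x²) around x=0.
1/(5*x**2 + 1)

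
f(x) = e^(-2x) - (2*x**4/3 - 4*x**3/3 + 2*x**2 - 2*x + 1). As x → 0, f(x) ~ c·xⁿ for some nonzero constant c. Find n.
5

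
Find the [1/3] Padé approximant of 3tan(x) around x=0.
3*x/(1 - x**2/3)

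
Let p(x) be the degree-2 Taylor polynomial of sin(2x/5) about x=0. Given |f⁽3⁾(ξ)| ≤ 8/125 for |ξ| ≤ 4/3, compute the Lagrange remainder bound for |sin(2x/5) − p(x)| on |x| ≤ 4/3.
256/10125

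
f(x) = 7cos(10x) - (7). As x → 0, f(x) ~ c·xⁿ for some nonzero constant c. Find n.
2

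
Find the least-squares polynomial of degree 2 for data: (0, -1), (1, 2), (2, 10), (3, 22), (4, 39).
-36/35 + (6/7)x + (16/7)x²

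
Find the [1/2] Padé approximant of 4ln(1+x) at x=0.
4*x/(-x**2/12 + x/2 + 1)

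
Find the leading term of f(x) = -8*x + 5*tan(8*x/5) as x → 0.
512*x**3/75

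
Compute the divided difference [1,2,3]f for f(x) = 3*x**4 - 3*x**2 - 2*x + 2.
72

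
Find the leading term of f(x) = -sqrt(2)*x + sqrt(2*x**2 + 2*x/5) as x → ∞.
sqrt(2)/10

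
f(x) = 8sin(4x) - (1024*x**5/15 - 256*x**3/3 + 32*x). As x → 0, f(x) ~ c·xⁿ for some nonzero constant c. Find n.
7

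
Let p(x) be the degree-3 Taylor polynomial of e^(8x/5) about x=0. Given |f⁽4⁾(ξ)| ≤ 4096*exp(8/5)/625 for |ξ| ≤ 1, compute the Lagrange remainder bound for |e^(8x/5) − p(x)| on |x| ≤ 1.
512*exp(8/5)/1875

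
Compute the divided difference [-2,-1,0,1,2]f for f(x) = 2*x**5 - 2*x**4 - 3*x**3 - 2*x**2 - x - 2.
-2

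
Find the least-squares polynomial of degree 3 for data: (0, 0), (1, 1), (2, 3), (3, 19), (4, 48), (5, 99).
5/21 + (-25/63)x + (-29/42)x² + (17/18)x³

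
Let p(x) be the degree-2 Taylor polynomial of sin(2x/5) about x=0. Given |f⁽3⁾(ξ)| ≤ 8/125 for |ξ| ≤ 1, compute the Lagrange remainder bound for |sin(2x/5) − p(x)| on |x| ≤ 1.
4/375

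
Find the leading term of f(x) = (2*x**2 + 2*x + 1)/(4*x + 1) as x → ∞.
x/2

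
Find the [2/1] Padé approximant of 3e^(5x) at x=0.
(25*x**2/2 + 10*x + 3)/(1 - 5*x/3)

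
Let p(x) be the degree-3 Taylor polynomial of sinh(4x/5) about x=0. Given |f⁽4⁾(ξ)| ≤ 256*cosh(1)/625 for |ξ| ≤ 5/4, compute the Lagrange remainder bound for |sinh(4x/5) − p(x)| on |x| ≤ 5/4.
cosh(1)/24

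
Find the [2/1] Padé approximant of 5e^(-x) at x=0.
(5*x**2/6 - 10*x/3 + 5)/(x/3 + 1)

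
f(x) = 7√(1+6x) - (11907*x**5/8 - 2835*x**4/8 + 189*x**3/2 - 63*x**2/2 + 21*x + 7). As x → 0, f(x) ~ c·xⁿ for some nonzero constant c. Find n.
6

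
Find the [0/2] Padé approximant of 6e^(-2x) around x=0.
6/(2*x**2 + 2*x + 1)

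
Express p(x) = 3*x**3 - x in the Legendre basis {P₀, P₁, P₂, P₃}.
(4/5)P₁ + (6/5)P₃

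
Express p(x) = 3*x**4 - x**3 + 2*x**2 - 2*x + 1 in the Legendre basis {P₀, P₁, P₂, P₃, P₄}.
(34/15)P₀ + (-13/5)P₁ + (64/21)P₂ + (-2/5)P₃ + (24/35)P₄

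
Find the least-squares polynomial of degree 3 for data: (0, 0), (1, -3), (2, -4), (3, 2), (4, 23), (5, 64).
-1/42 + (-377/252)x + (-29/12)x² + (19/18)x³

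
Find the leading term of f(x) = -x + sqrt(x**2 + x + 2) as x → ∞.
1/2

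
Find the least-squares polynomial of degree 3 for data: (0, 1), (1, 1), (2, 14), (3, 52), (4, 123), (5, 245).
53/63 + (-617/378)x + (11/63)x² + (107/54)x³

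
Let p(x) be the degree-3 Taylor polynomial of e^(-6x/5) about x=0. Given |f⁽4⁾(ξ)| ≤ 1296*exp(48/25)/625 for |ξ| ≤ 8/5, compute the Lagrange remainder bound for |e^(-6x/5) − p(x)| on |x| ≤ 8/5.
221184*exp(48/25)/390625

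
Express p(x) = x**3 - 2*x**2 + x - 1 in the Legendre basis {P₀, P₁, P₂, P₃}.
(-5/3)P₀ + (8/5)P₁ + (-4/3)P₂ + (2/5)P₃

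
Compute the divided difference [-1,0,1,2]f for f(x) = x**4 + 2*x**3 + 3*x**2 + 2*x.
4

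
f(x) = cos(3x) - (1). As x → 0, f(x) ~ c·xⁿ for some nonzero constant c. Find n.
2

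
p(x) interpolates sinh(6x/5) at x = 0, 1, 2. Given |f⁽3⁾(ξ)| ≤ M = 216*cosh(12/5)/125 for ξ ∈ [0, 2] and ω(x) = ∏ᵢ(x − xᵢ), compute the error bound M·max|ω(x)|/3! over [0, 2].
8*sqrt(3)*cosh(12/5)/125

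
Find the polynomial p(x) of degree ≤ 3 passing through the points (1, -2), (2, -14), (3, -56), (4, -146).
-3*x**3 + 3*x**2 - 2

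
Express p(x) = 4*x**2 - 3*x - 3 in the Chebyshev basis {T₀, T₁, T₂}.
-T₀ + (-3)T₁ + (2)T₂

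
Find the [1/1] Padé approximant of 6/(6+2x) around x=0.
1/(x/3 + 1)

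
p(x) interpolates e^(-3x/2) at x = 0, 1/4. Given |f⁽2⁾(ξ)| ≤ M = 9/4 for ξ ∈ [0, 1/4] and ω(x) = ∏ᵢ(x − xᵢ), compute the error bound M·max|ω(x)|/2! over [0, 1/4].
9/512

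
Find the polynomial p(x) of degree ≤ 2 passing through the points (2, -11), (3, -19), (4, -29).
-x**2 - 3*x - 1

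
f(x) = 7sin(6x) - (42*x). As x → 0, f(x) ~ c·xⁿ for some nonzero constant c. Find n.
3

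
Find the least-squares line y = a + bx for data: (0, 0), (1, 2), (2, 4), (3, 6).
a = 0, b = 2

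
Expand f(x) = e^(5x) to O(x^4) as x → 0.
1 + 5*x + 25*x**2/2 + 125*x**3/6 + O(x**4)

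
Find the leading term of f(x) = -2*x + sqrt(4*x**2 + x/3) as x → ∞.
1/12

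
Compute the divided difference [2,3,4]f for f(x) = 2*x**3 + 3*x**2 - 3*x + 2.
21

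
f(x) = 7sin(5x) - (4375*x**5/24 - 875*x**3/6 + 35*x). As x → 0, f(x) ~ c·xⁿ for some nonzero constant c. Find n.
7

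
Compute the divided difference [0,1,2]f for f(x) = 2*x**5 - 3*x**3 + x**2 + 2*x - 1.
22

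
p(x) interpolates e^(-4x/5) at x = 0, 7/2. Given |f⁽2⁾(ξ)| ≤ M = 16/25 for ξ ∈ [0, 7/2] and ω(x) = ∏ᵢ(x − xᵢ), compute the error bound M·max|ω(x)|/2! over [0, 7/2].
49/50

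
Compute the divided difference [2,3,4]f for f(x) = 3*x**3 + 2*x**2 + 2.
29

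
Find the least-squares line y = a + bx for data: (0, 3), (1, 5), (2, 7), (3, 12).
a = 12/5, b = 29/10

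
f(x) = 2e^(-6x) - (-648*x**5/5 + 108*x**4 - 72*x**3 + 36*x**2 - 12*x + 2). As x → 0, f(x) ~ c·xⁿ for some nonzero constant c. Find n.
6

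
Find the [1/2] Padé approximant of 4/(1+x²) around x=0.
4/(x**2 + 1)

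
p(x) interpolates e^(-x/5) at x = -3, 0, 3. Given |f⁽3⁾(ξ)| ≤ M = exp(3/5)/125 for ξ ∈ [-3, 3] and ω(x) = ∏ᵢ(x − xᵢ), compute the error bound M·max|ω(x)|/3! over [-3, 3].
sqrt(3)*exp(3/5)/125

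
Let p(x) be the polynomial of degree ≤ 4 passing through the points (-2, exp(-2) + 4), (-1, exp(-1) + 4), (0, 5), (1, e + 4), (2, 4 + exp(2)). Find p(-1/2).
(-5 + 60*e + (-20*e + 3*exp(2) + 602)*exp(2))*exp(-2)/128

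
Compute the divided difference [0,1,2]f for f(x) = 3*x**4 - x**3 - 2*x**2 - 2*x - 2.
16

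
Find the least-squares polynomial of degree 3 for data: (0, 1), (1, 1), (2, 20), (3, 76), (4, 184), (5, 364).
121/126 + (-397/108)x + (227/252)x² + (155/54)x³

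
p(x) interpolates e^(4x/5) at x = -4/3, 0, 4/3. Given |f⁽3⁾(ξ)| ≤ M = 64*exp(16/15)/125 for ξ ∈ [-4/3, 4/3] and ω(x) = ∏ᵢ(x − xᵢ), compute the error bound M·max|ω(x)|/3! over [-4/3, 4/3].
4096*sqrt(3)*exp(16/15)/91125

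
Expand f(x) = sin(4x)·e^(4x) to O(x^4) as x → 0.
4*x + 16*x**2 + 64*x**3/3 + O(x**4)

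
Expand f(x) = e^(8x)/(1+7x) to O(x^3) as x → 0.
1 + x + 25*x**2 + O(x**3)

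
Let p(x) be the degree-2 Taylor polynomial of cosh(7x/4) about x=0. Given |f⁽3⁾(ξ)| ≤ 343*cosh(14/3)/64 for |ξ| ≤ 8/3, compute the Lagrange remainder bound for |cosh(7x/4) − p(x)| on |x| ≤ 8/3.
1372*cosh(14/3)/81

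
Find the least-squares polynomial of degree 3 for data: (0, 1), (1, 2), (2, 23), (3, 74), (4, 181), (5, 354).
55/63 + (-227/189)x + (1/9)x² + (77/27)x³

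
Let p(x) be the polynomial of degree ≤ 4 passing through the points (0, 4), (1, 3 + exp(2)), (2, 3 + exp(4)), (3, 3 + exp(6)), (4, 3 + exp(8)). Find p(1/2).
-5*exp(8)/128 - 35*exp(4)/64 + 419/128 + 35*exp(2)/32 + 7*exp(6)/32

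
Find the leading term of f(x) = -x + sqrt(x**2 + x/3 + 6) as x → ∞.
1/6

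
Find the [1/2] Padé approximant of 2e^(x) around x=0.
(2*x/3 + 2)/(x**2/6 - 2*x/3 + 1)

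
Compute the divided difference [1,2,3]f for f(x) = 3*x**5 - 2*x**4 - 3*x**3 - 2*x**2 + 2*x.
200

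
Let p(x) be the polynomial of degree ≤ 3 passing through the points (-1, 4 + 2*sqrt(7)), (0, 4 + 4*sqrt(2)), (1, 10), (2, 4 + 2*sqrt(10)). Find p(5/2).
-73/8 - 5*sqrt(7)/8 + 21*sqrt(2)/4 + 35*sqrt(10)/8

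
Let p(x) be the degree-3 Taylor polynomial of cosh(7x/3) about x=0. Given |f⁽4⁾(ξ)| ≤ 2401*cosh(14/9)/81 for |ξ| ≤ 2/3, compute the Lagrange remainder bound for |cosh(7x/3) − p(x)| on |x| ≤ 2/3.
4802*cosh(14/9)/19683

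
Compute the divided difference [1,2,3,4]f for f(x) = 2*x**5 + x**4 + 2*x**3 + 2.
142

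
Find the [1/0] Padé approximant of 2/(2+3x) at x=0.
1 - 3*x/2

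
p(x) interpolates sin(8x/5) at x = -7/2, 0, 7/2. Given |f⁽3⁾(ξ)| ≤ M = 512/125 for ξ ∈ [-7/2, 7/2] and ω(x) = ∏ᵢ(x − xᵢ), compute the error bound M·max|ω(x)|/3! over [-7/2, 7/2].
21952*sqrt(3)/3375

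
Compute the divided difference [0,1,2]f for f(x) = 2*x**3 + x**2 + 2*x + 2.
7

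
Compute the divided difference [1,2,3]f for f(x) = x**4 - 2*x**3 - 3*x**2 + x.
10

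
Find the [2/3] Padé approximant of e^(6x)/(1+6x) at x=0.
(117*x**2/35 + 108*x/35 + 1)/(576*x**3/35 - 513*x**2/35 + 108*x/35 + 1)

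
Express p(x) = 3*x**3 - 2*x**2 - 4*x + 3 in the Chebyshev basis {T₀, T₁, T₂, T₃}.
(2)T₀ + (-7/4)T₁ - T₂ + (3/4)T₃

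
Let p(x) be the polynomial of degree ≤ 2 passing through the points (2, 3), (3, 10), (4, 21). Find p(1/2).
0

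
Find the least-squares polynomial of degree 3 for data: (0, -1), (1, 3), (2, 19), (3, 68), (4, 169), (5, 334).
-44/63 + (277/189)x + (-395/252)x² + (317/108)x³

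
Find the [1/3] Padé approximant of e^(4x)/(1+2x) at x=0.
(2*x + 1)/(16*x**3/3 - 4*x**2 + 1)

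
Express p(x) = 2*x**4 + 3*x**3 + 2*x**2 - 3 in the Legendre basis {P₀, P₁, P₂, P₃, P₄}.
(-29/15)P₀ + (9/5)P₁ + (52/21)P₂ + (6/5)P₃ + (16/35)P₄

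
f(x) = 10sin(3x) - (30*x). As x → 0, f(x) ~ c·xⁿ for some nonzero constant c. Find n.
3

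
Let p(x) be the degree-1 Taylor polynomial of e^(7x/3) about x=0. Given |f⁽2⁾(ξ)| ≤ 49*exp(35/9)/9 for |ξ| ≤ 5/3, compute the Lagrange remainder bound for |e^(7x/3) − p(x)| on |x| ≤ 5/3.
1225*exp(35/9)/162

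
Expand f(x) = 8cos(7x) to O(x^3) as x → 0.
8 - 196*x**2 + O(x**3)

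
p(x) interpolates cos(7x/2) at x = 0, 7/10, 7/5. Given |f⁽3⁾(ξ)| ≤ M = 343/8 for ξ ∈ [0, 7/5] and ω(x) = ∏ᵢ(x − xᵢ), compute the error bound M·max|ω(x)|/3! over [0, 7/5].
117649*sqrt(3)/216000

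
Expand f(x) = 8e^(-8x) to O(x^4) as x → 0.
8 - 64*x + 256*x**2 - 2048*x**3/3 + O(x**4)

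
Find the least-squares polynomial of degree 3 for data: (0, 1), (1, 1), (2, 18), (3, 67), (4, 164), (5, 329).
5/6 + (-395/252)x + (-25/42)x² + (101/36)x³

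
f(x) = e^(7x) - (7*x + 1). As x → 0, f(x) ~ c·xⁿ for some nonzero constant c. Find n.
2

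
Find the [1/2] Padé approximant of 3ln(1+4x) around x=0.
12*x/(-4*x**2/3 + 2*x + 1)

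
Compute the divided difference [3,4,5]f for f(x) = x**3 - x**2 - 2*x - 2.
11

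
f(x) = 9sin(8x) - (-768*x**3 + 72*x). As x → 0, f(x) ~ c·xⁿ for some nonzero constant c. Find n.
5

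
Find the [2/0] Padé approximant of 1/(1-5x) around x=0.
25*x**2 + 5*x + 1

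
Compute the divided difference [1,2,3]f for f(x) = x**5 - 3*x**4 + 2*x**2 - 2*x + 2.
17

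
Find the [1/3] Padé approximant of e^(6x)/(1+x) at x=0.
(x + 1)/(-6*x**3 + 7*x**2 - 4*x + 1)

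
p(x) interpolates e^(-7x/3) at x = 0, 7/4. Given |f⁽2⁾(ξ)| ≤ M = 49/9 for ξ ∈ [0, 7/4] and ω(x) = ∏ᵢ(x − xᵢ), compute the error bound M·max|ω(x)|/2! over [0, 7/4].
2401/1152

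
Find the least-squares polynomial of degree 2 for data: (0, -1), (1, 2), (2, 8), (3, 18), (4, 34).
-5/7 + (1/35)x + (15/7)x²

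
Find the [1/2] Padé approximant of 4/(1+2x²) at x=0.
4/(2*x**2 + 1)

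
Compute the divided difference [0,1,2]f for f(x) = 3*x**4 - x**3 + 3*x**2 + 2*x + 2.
21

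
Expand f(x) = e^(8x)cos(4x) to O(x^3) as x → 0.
1 + 8*x + 24*x**2 + O(x**3)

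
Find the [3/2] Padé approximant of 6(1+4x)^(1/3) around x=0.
(896*x**3/135 + 224*x**2/5 + 168*x/5 + 6)/(32*x**2/9 + 64*x/15 + 1)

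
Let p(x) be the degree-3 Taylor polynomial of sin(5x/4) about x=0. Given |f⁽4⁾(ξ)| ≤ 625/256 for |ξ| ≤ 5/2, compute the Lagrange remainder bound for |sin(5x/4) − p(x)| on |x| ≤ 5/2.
390625/98304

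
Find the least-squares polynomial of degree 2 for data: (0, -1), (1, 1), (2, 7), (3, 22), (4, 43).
-24/35 + (-177/70)x + (47/14)x²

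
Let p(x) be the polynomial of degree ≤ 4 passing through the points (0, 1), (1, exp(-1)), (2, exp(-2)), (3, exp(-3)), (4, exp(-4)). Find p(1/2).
(-70*exp(2) - 5 + 28*e + 35*exp(4) + 140*exp(3))*exp(-4)/128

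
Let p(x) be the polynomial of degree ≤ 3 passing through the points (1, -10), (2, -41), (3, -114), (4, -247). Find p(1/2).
-37/8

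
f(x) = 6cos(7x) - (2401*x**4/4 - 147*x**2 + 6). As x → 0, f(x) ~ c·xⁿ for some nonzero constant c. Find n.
6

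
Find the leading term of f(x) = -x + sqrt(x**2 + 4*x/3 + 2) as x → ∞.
2/3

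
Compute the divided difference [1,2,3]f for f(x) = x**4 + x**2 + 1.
26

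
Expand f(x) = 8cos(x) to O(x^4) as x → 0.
8 - 4*x**2 + O(x**4)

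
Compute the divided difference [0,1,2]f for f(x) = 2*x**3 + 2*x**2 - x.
8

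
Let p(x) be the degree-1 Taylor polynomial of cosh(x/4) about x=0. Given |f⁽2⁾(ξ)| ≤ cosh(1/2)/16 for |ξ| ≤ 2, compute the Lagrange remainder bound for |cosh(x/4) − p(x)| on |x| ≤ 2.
cosh(1/2)/8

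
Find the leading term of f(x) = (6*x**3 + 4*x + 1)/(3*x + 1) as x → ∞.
2*x**2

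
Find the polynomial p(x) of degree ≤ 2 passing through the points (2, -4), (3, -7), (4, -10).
2 - 3*x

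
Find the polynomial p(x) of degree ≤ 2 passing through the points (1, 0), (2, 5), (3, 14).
2*x**2 - x - 1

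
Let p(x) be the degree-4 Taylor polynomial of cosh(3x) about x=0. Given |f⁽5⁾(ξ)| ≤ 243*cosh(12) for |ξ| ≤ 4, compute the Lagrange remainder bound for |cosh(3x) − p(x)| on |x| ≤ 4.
10368*cosh(12)/5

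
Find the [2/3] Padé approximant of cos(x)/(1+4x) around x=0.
(1 - 5*x**2/12)/(x**3/3 + x**2/12 + 4*x + 1)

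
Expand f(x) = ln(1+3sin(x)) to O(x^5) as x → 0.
3*x - 9*x**2/2 + 17*x**3/2 - 75*x**4/4 + O(x**5)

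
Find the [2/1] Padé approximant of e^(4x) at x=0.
(8*x**2/3 + 8*x/3 + 1)/(1 - 4*x/3)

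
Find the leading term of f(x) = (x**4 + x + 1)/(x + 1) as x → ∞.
x**3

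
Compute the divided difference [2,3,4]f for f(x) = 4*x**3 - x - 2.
36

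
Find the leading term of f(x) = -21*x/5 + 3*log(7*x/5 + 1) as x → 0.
-147*x**2/50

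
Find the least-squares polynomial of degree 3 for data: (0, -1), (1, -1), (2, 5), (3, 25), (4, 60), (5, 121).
-131/126 + (-979/756)x + (23/63)x² + (103/108)x³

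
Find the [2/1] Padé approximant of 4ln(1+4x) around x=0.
16*x*(2*x + 3)/(3*(8*x/3 + 1))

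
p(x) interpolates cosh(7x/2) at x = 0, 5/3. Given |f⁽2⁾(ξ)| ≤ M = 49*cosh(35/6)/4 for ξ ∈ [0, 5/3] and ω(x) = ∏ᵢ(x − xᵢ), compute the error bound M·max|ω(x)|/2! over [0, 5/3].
1225*cosh(35/6)/288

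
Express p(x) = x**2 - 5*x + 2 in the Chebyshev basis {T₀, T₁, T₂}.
(5/2)T₀ + (-5)T₁ + (1/2)T₂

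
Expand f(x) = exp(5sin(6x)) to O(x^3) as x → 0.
1 + 30*x + 450*x**2 + O(x**3)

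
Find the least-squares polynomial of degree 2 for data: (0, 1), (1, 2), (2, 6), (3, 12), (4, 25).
46/35 + (-57/35)x + (13/7)x²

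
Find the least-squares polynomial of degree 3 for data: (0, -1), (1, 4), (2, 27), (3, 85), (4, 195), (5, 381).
-11/9 + (215/54)x + (-47/36)x² + (341/108)x³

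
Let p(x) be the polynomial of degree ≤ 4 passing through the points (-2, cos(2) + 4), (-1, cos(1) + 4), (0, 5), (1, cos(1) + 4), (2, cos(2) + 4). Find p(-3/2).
15*cos(2)/64 + 21*cos(1)/16 + 221/64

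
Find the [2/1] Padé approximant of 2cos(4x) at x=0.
2 - 16*x**2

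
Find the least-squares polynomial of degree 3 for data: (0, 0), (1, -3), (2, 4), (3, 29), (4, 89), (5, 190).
-1/126 + (-2633/756)x + (-311/252)x² + (103/54)x³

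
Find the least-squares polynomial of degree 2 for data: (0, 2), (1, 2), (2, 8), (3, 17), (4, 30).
61/35 + (-83/70)x + (29/14)x²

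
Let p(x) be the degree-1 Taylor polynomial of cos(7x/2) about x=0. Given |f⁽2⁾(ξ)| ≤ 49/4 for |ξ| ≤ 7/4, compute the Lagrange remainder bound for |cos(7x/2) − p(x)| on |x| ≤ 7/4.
2401/128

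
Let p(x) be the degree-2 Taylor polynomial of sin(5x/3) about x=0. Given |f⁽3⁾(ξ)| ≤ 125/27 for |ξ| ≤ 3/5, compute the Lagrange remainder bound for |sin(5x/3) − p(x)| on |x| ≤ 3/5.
1/6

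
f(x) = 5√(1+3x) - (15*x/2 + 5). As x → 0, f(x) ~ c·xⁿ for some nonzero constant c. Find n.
2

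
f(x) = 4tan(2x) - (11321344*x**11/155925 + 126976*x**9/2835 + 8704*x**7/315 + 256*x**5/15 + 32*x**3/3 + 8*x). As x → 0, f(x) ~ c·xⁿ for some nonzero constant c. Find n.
13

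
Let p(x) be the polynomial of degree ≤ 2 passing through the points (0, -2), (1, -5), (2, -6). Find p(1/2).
-15/4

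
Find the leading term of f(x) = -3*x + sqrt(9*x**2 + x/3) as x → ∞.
1/18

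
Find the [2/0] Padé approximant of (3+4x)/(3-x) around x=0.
5*x**2/9 + 5*x/3 + 1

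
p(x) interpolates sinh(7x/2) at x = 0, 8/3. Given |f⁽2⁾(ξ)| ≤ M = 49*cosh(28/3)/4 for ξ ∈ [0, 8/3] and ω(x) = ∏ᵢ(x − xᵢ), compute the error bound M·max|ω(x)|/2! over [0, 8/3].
98*cosh(28/3)/9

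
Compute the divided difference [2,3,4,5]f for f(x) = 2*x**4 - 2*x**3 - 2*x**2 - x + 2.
26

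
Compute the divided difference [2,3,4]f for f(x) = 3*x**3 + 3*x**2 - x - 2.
30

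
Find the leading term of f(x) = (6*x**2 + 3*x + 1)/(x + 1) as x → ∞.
6*x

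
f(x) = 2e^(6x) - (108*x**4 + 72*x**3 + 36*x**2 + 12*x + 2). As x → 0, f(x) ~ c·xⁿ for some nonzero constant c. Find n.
5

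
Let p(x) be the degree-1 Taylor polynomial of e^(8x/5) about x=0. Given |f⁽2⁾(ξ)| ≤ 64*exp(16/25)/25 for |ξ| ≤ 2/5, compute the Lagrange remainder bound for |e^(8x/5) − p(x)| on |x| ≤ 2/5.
128*exp(16/25)/625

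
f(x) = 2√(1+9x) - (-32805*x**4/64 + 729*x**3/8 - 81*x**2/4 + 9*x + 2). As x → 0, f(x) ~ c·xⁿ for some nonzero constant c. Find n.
5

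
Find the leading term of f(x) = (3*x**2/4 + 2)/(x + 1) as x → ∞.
3*x/4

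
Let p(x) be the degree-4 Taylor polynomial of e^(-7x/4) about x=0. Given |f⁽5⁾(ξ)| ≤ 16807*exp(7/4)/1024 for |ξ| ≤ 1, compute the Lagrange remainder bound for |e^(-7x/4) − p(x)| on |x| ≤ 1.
16807*exp(7/4)/122880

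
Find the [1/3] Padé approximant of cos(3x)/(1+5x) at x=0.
(1 - 3*x/4)/(153*x**3/8 + 3*x**2/4 + 17*x/4 + 1)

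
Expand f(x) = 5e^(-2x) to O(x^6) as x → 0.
5 - 10*x + 10*x**2 - 20*x**3/3 + 10*x**4/3 - 4*x**5/3 + O(x**6)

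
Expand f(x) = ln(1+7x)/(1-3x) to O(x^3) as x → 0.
7*x - 7*x**2/2 + O(x**3)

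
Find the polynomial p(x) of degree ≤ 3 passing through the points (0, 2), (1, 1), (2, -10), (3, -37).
-x**3 - 2*x**2 + 2*x + 2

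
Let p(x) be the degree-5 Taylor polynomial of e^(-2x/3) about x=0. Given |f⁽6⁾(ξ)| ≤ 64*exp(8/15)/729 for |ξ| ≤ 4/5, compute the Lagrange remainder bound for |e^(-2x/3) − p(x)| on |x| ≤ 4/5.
16384*exp(8/15)/512578125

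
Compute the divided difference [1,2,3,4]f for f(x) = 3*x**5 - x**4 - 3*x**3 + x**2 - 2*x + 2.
182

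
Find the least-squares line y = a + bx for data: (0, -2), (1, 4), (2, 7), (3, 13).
a = -17/10, b = 24/5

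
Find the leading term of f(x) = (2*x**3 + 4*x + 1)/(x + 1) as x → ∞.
2*x**2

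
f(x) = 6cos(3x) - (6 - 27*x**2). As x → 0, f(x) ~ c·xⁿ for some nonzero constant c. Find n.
4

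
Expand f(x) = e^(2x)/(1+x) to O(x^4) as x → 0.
1 + x + x**2 + x**3/3 + O(x**4)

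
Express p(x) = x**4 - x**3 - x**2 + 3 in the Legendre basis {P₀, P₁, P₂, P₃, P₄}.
(43/15)P₀ + (-3/5)P₁ + (-2/21)P₂ + (-2/5)P₃ + (8/35)P₄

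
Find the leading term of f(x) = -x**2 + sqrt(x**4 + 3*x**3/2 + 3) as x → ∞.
3*x/4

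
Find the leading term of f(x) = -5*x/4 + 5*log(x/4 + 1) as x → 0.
-5*x**2/32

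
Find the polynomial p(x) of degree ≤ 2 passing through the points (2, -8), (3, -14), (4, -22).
-x**2 - x - 2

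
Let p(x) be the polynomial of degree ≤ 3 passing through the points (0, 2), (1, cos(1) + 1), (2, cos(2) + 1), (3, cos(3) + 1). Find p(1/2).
cos(3)/16 - 5*cos(2)/16 + 15*cos(1)/16 + 21/16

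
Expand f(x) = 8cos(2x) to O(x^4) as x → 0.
8 - 16*x**2 + O(x**4)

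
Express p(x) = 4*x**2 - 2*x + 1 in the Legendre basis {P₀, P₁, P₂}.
(7/3)P₀ + (-2)P₁ + (8/3)P₂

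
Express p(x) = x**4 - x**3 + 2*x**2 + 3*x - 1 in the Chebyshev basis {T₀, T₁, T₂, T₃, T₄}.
(3/8)T₀ + (9/4)T₁ + (3/2)T₂ + (-1/4)T₃ + (1/8)T₄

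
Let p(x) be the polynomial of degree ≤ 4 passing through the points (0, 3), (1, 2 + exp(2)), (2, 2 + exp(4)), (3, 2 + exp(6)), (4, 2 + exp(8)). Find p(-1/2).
-45*exp(6)/32 - 105*exp(2)/32 + 571/128 + 189*exp(4)/64 + 35*exp(8)/128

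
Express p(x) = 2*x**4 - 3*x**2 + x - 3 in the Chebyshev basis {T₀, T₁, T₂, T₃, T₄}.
(-15/4)T₀ + T₁ + (-1/2)T₂ + (1/4)T₄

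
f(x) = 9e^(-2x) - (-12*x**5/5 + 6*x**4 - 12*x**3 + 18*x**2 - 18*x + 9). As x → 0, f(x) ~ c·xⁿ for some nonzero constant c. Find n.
6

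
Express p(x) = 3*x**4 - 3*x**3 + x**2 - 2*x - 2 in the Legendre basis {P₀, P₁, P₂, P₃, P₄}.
(-16/15)P₀ + (-19/5)P₁ + (50/21)P₂ + (-6/5)P₃ + (24/35)P₄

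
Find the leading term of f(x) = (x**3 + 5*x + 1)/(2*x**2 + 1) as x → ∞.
x/2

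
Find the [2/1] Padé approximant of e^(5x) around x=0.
(25*x**2/6 + 10*x/3 + 1)/(1 - 5*x/3)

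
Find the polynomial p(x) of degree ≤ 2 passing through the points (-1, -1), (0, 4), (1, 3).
-3*x**2 + 2*x + 4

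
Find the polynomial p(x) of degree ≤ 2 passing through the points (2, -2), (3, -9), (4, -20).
-2*x**2 + 3*x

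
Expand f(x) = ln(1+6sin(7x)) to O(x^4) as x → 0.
42*x - 882*x**2 + 24353*x**3 + O(x**4)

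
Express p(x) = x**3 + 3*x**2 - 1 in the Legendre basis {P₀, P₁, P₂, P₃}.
(3/5)P₁ + (2)P₂ + (2/5)P₃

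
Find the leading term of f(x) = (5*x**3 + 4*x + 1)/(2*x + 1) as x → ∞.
5*x**2/2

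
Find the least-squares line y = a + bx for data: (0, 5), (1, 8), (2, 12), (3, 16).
a = 47/10, b = 37/10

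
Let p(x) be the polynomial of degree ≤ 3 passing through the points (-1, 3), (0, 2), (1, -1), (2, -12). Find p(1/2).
9/8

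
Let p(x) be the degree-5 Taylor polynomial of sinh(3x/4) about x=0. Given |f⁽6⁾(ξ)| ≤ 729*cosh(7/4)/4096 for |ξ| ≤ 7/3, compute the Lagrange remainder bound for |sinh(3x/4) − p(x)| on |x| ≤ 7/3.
117649*cosh(7/4)/2949120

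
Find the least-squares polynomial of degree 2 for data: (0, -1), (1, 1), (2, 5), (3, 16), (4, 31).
-24/35 + (-107/70)x + (33/14)x²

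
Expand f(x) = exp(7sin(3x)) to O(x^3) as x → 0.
1 + 21*x + 441*x**2/2 + O(x**3)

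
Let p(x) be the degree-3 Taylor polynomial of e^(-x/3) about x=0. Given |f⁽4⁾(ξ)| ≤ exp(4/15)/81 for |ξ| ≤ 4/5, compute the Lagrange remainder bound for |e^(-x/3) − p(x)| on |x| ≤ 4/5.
32*exp(4/15)/151875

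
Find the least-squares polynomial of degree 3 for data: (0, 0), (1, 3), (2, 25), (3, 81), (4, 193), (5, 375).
-1/42 + (31/252)x + (5/42)x² + (107/36)x³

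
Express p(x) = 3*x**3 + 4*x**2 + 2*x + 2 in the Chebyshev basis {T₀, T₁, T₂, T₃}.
(4)T₀ + (17/4)T₁ + (2)T₂ + (3/4)T₃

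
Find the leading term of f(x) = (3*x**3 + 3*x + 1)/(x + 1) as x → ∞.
3*x**2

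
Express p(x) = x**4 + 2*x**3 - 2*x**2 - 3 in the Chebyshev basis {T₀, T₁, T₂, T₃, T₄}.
(-29/8)T₀ + (3/2)T₁ + (-1/2)T₂ + (1/2)T₃ + (1/8)T₄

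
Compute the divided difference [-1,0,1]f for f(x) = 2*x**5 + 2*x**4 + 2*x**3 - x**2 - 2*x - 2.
1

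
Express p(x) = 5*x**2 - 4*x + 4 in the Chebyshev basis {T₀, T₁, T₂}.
(13/2)T₀ + (-4)T₁ + (5/2)T₂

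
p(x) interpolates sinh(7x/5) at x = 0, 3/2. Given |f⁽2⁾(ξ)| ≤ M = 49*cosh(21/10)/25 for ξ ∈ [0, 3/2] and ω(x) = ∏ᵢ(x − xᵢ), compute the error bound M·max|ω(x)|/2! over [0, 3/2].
441*cosh(21/10)/800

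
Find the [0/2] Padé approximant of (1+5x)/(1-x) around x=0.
1/(30*x**2 - 6*x + 1)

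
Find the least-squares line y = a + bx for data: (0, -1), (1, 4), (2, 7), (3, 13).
a = -1, b = 9/2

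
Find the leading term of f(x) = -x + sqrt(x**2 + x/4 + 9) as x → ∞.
1/8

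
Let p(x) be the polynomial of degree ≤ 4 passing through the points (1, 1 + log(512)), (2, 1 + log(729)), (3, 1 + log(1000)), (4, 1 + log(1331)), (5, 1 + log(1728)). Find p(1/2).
1 + log(1677721600000000*11**(25/32)*2**(83/128)*3**(17/128)*5**(55/64)/187183371521817)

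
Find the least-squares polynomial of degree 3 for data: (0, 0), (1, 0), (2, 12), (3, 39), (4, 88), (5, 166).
-10/63 + (-484/189)x + (283/126)x² + (53/54)x³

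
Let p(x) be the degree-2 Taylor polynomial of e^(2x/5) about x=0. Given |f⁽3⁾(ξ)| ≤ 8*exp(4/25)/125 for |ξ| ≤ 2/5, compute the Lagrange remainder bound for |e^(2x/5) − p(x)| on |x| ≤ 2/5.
32*exp(4/25)/46875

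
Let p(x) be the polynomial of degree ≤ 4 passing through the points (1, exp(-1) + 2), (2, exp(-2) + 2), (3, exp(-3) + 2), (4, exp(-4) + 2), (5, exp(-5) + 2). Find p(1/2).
(-420*exp(3) - 180*e + 35 + 378*exp(2) + 315*exp(4) + 256*exp(5))*exp(-5)/128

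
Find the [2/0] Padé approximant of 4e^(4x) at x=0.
32*x**2 + 16*x + 4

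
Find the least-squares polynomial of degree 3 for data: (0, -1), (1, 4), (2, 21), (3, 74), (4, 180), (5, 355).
-29/42 + (605/252)x + (-151/84)x² + (28/9)x³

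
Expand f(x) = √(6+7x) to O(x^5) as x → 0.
sqrt(6) + 7*sqrt(6)*x/12 - 49*sqrt(6)*x**2/288 + 343*sqrt(6)*x**3/3456 - 12005*sqrt(6)*x**4/165888 + O(x**5)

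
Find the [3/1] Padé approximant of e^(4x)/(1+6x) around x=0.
(1552*x**3/123 + 320*x**2/41 + 168*x/41 + 1)/(250*x/41 + 1)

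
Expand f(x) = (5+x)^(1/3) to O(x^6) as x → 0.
5**(1/3) + 5**(1/3)*x/15 - 5**(1/3)*x**2/225 + 5**(1/3)*x**3/2025 - 2*5**(1/3)*x**4/30375 + 22*5**(1/3)*x**5/2278125 + O(x**6)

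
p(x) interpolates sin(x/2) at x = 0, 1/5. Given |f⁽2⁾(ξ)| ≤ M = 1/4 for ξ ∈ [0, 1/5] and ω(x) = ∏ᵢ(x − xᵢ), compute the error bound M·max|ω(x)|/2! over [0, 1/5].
1/800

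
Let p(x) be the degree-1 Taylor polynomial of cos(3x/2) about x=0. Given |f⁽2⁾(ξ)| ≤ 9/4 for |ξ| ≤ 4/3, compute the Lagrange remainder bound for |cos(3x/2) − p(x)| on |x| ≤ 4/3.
2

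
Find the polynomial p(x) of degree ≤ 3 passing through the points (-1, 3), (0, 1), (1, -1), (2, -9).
-x**3 - x + 1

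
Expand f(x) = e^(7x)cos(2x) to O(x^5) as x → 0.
1 + 7*x + 45*x**2/2 + 259*x**3/6 + 1241*x**4/24 + O(x**5)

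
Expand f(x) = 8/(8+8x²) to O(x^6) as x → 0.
1 - x**2 + x**4 + O(x**6)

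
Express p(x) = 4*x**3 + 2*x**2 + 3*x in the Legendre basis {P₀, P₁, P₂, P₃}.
(2/3)P₀ + (27/5)P₁ + (4/3)P₂ + (8/5)P₃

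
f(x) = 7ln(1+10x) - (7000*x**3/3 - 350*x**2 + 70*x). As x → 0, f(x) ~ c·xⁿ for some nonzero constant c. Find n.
4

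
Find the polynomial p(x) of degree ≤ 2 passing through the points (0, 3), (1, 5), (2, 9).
x**2 + x + 3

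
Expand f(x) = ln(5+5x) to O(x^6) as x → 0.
log(5) + x - x**2/2 + x**3/3 - x**4/4 + x**5/5 + O(x**6)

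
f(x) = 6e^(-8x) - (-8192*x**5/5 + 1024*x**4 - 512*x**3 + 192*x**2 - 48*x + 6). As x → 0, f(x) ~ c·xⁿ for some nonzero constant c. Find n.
6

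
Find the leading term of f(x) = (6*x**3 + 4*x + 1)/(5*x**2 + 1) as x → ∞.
6*x/5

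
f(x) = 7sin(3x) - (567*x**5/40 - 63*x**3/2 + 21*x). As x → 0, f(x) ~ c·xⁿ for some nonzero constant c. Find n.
7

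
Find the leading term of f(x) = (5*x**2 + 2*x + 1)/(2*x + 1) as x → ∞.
5*x/2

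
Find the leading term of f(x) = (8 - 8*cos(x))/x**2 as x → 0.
4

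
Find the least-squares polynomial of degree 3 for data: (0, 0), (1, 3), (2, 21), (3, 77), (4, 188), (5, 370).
17/63 + (-311/378)x + (-13/36)x² + (331/108)x³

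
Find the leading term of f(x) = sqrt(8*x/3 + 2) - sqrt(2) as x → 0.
2*sqrt(2)*x/3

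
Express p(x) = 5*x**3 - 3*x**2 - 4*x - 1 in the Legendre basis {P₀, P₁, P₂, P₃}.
(-2)P₀ - P₁ + (-2)P₂ + (2)P₃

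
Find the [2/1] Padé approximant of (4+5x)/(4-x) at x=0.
(5*x/4 + 1)/(1 - x/4)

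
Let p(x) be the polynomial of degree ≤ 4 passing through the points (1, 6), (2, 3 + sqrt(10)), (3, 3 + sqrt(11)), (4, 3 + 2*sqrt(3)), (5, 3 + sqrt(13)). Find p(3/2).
-35*sqrt(11)/64 - 5*sqrt(13)/128 + 7*sqrt(3)/16 + 35*sqrt(10)/32 + 489/128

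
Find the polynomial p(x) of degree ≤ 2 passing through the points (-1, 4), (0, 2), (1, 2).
x**2 - x + 2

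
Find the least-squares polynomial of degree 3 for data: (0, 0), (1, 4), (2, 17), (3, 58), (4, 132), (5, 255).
13/63 + (353/378)x + (13/252)x² + (215/108)x³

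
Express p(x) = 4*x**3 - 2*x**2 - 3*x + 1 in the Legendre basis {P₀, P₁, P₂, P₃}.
(1/3)P₀ + (-3/5)P₁ + (-4/3)P₂ + (8/5)P₃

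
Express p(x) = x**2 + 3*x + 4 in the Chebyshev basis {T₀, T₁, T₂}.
(9/2)T₀ + (3)T₁ + (1/2)T₂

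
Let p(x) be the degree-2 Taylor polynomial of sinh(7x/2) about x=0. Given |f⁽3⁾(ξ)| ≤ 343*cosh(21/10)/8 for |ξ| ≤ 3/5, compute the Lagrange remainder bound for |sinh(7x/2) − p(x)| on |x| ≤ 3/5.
3087*cosh(21/10)/2000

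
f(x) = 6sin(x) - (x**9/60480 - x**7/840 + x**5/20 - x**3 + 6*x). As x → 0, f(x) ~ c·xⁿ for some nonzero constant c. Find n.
11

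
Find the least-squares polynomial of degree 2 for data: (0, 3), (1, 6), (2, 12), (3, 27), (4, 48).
24/7 + (-123/70)x + (45/14)x²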